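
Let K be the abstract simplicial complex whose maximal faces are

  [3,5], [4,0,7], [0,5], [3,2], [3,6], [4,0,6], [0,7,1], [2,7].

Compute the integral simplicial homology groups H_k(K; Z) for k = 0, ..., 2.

We work with the vertex ordering 0 < 1 < 2 < 3 < 4 < 5 < 6 < 7. The simplices of K, each written with vertices in increasing order, are:

  0-simplices (8): [0], [1], [2], [3], [4], [5], [6], [7]
  1-simplices (12): [0,1], [0,4], [0,5], [0,6], [0,7], [1,7], [2,3], [2,7], [3,5], [3,6], [4,6], [4,7]
  2-simplices (3): [0,1,7], [0,4,6], [0,4,7]

so the chain groups are C_0 ≅ Z^8, C_1 ≅ Z^12, C_2 ≅ Z^3.

∂_1: C_1 → C_0 is given by ∂[p,q] = [q] − [p]. For instance
  ∂[0,6] = [6] − [0].
The 8×12 boundary matrix has rank 7 and Smith normal form diag(1,1,1,1,1,1,1).

Boundary ∂_2: C_2 → C_1 maps a triangle to the signed sum of its edges. For instance
  ∂[0,4,6] = [4,6] − [0,6] + [0,4],
  ∂[0,1,7] = [1,7] − [0,7] + [0,1].
This gives a 12×3 integer matrix of rank 3; reducing to Smith normal form yields diagonal entries (1,1,1).

Now H_k = ker ∂_k / im ∂_{k+1}, so:

  H_0: rank C_0 − rank ∂_1 = 8 − 7 = 1, and the invariant factors of ∂_1 are all 1, so H_0 ≅ Z.
  H_1: rank ker ∂_1 − rank ∂_2 = (12 − 7) − 3 = 2, and the invariant factors of ∂_2 are all 1, so H_1 ≅ Z^2.
  H_2: rank ker ∂_2 − rank ∂_3 = (3 − 3) − 0 = 0, and there is no ∂_3, so H_2 ≅ 0.

As a check, the Euler characteristic is 8 − 12 + 3 = -1, which agrees with 1 − 2 + 0 = -1.

H_0 = Z,  H_1 = Z^2,  H_2 = 0.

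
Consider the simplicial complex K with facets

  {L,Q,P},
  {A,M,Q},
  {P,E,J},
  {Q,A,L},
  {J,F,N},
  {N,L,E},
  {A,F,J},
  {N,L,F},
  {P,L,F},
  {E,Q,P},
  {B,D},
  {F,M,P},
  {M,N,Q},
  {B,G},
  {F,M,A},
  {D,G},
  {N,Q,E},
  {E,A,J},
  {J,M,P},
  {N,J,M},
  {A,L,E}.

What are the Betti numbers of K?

b_0 = 2, b_1 = 2, b_2 = 0.

We work with the vertex ordering A < B < D < E < F < G < J < L < M < N < P < Q. The simplices of K, each written with vertices in increasing order, are:

  0-simplices (12): A, B, D, E, F, G, J, L, M, N, P, Q
  1-simplices (30): AE, AF, AJ, AL, AM, AQ, BD, BG, DG, EJ, EL, EN, EP, EQ, FJ, FL, FM, FN, FP, JM, JN, JP, LN, LP, LQ, MN, MP, MQ, NQ, PQ
  2-simplices (18): AEJ, AEL, AFJ, AFM, ALQ, AMQ, EJP, ELN, ENQ, EPQ, FJN, FLN, FLP, FMP, JMN, JMP, LPQ, MNQ

giving chain groups C_0 ≅ Z^12, C_1 ≅ Z^30, C_2 ≅ Z^18.

The boundary map ∂_1: C_1 → C_0 sends each edge [p,q] (with p < q) to q − p. For instance
  ∂LP = P − L.
As a 12×30 matrix over Z this has rank 10, with invariant factors (1,1,1,1,1,1,1,1,1,1).

Boundary ∂_2: C_2 → C_1 acts by ∂[p,q,r] = [q,r] − [p,r] + [p,q]. For instance
  ∂EJP = JP − EP + EJ,
  ∂AFJ = FJ − AJ + AF.
This gives a 30×18 integer matrix of rank 18; reducing to Smith normal form yields diagonal entries (1,1,1,1,1,1,1,1,1,1,1,1,1,1,1,1,1,2).

From H_k ≅ ker(∂_k) / im(∂_{k+1}) we obtain:

  H_0: rank C_0 − rank ∂_1 = 12 − 10 = 2, and the invariant factors of ∂_1 are all 1, so H_0 ≅ Z^2.
  H_1: rank ker ∂_1 − rank ∂_2 = (30 − 10) − 18 = 2, and ∂_2 has invariant factor 2 > 1, so H_1 ≅ Z^2 ⊕ Z/2.
  H_2: rank ker ∂_2 − rank ∂_3 = (18 − 18) − 0 = 0, and there is no ∂_3, so H_2 ≅ 0.

As a check, the Euler characteristic is 12 − 30 + 18 = 0, which agrees with 2 − 2 + 0 = 0.

Hence the Betti numbers are b_0 = 2, b_1 = 2, b_2 = 0.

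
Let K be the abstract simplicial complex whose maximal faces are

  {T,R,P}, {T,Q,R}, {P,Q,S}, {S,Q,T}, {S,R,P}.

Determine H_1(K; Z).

H_1 = Z.

We work with the vertex ordering P < Q < R < S < T. The simplices of K, each written with vertices in increasing order, are:

  0-simplices (5): P, Q, R, S, T
  1-simplices (10): PQ, PR, PS, PT, QR, QS, QT, RS, RT, ST
  2-simplices (5): PQS, PRS, PRT, QRT, QST

Hence C_0 ≅ Z^5, C_1 ≅ Z^10, C_2 ≅ Z^5.

The boundary map ∂_1: C_1 → C_0 sends each edge [p,q] (with p < q) to q − p.
The 5×10 boundary matrix has rank 4 and Smith normal form diag(1,1,1,1).

The boundary map ∂_2: C_2 → C_1 sends each 2-simplex [p,q,r] to [q,r] − [p,r] + [p,q]. For instance
  ∂QRT = RT − QT + QR,
  ∂PRT = RT − PT + PR.
As a 10×5 matrix over Z this has rank 5, with invariant factors (1,1,1,1,1).

From H_k ≅ ker(∂_k) / im(∂_{k+1}) we obtain:

  H_1: rank ker ∂_1 − rank ∂_2 = (10 − 4) − 5 = 1, and the invariant factors of ∂_2 are all 1, so H_1 ≅ Z.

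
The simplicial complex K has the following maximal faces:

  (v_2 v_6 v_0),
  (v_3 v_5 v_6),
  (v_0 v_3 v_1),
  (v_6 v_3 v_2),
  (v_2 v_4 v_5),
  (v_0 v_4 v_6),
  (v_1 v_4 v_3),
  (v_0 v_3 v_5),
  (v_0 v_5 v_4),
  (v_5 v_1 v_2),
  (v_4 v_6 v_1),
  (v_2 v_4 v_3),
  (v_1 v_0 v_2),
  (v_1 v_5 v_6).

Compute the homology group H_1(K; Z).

H_1 = Z^2.

Order the vertices as v_0 < v_1 < v_2 < v_3 < v_4 < v_5 < v_6. Listing each simplex with vertices in this order, K has dimension 2 with simplices:

  0-simplices (7): [v_0], [v_1], [v_2], [v_3], [v_4], [v_5], [v_6]
  1-simplices (21): (21 of them)
  2-simplices (14): (14 of them)

so the chain groups are C_0 ≅ Z^7, C_1 ≅ Z^21, C_2 ≅ Z^14.

∂_1: C_1 → C_0 is given by ∂[p,q] = [q] − [p]. For instance
  ∂[v_1,v_3] = [v_3] − [v_1].
The 7×21 boundary matrix has rank 6 and Smith normal form diag(1,1,1,1,1,1).

Boundary ∂_2: C_2 → C_1 acts by ∂[p,q,r] = [q,r] − [p,r] + [p,q]. For instance
  ∂[v_0,v_1,v_3] = [v_1,v_3] − [v_0,v_3] + [v_0,v_1],
  ∂[v_2,v_3,v_4] = [v_3,v_4] − [v_2,v_4] + [v_2,v_3].
The resulting 21×14 matrix has rank 13, and its Smith normal form has invariant factors (1,1,1,1,1,1,1,1,1,1,1,1,1).

Reading off H_k = ker ∂_k / im ∂_{k+1}:

  H_1: rank ker ∂_1 − rank ∂_2 = (21 − 6) − 13 = 2, and the invariant factors of ∂_2 are all 1, so H_1 = Z^2.

(K is a triangulation of the torus T^2.)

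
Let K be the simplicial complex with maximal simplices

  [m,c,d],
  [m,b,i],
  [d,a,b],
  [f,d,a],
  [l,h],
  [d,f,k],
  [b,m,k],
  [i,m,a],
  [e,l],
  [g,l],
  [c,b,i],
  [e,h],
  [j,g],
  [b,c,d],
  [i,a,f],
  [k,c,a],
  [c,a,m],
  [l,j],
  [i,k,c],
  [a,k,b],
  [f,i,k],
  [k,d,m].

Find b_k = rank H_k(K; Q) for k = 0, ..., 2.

Take the total order a < b < c < d < e < f < g < h < i < j < k < l < m on the vertex set. Then K (dimension 2) consists of the simplices:

  0-simplices (13): a, b, c, d, e, f, g, h, i, j, k, l, m
  1-simplices (30): ab, ac, ad, af, ai, ak, am, bc, bd, bi, bk, bm, cd, ci, ck, cm, df, dk, dm, eh, el, fi, fk, gj, gl, hl, ik, im, jl, km
  2-simplices (16): abd, abk, ack, acm, adf, afi, aim, bcd, bci, bim, bkm, cdm, cik, dfk, dkm, fik

so the chain groups are C_0 ≅ Z^13, C_1 ≅ Z^30, C_2 ≅ Z^16.

Boundary ∂_1: C_1 → C_0 is given by ∂[p,q] = [q] − [p]. For instance
  ∂ak = k − a.
As a 13×30 matrix over Z this has rank 11, with invariant factors (1,1,1,1,1,1,1,1,1,1,1).

Boundary ∂_2: C_2 → C_1 sends each 2-simplex [p,q,r] to [q,r] − [p,r] + [p,q]. For instance
  ∂cdm = dm − cm + cd,
  ∂aim = im − am + ai.
The resulting 30×16 matrix has rank 15, and its Smith normal form has invariant factors (1,1,1,1,1,1,1,1,1,1,1,1,1,1,1).

Reading off H_k = ker ∂_k / im ∂_{k+1}:

  H_0: rank C_0 − rank ∂_1 = 13 − 11 = 2, and the invariant factors of ∂_1 are all 1, so H_0 = Z^2.
  H_1: rank ker ∂_1 − rank ∂_2 = (30 − 11) − 15 = 4, and the invariant factors of ∂_2 are all 1, so H_1 = Z^4.
  H_2: rank ker ∂_2 − rank ∂_3 = (16 − 15) − 0 = 1, and there is no ∂_3, so H_2 = Z.

Hence the Betti numbers are b_0 = 2, b_1 = 4, b_2 = 1.

b_0 = 2, b_1 = 4, b_2 = 1.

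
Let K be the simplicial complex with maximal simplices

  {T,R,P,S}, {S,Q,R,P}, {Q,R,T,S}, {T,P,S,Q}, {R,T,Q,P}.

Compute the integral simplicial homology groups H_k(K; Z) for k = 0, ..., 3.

H_0 ≅ Z,  H_1 = 0,  H_2 = 0,  H_3 ≅ Z.

We work with the vertex ordering P < Q < R < S < T. The simplices of K, each written with vertices in increasing order, are:

  0-simplices (5): P, Q, R, S, T
  1-simplices (10): PQ, PR, PS, PT, QR, QS, QT, RS, RT, ST
  2-simplices (10): PQR, PQS, PQT, PRS, PRT, PST, QRS, QRT, QST, RST
  3-simplices (5): PQRS, PQRT, PQST, PRST, QRST

so the chain groups are C_0 ≅ Z^5, C_1 ≅ Z^10, C_2 ≅ Z^10, C_3 ≅ Z^5.

The boundary map ∂_1: C_1 → C_0 maps an edge to its endpoints' difference, ∂[p,q] = q − p.
As a 5×10 matrix over Z this has rank 4, with invariant factors (1,1,1,1).

Boundary ∂_2: C_2 → C_1 maps a triangle to the signed sum of its edges. For instance
  ∂PRT = RT − PT + PR,
  ∂PQS = QS − PS + PQ.
As a 10×10 matrix over Z this has rank 6, with invariant factors (1,1,1,1,1,1).

The boundary map ∂_3: C_3 → C_2 sends each 3-simplex σ to the alternating sum Σ_i (−1)^i (σ with its i-th vertex removed). For instance
  ∂PQST = QST − PST + PQT − PQS,
  ∂QRST = RST − QST + QRT − QRS.
The 10×5 boundary matrix has rank 4 and Smith normal form diag(1,1,1,1).

From H_k ≅ ker(∂_k) / im(∂_{k+1}) we obtain:

  H_0: rank C_0 − rank ∂_1 = 5 − 4 = 1, and the invariant factors of ∂_1 are all 1, so H_0 ≅ Z.
  H_1: rank ker ∂_1 − rank ∂_2 = (10 − 4) − 6 = 0, and the invariant factors of ∂_2 are all 1, so H_1 ≅ 0.
  H_2: rank ker ∂_2 − rank ∂_3 = (10 − 6) − 4 = 0, and the invariant factors of ∂_3 are all 1, so H_2 ≅ 0.
  H_3: rank ker ∂_3 − rank ∂_4 = (5 − 4) − 0 = 1, and there is no ∂_4, so H_3 ≅ Z.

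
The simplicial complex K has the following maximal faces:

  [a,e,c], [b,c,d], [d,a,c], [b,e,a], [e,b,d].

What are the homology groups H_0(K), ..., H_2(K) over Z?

Fix the vertex order a < b < c < d < e and write every simplex with vertices in increasing order. Then dim K = 2 and the simplices of K are:

  0-simplices (5): a, b, c, d, e
  1-simplices (10): ab, ac, ad, ae, bc, bd, be, cd, ce, de
  2-simplices (5): abe, acd, ace, bcd, bde

Hence C_0 ≅ Z^5, C_1 ≅ Z^10, C_2 ≅ Z^5.

∂_1: C_1 → C_0 sends each edge [p,q] (with p < q) to q − p. For instance
  ∂ab = b − a.
The resulting 5×10 matrix has rank 4, and its Smith normal form has invariant factors (1,1,1,1).

The boundary map ∂_2: C_2 → C_1 maps a triangle to the signed sum of its edges. For instance
  ∂ace = ce − ae + ac,
  ∂bcd = cd − bd + bc.
This gives a 10×5 integer matrix of rank 5; reducing to Smith normal form yields diagonal entries (1,1,1,1,1).

Now H_k = ker ∂_k / im ∂_{k+1}, so:

  H_0: rank C_0 − rank ∂_1 = 5 − 4 = 1, and the invariant factors of ∂_1 are all 1, so H_0 ≅ Z.
  H_1: rank ker ∂_1 − rank ∂_2 = (10 − 4) − 5 = 1, and the invariant factors of ∂_2 are all 1, so H_1 ≅ Z.
  H_2: rank ker ∂_2 − rank ∂_3 = (5 − 5) − 0 = 0, and there is no ∂_3, so H_2 ≅ 0.

As a check, the Euler characteristic is 5 − 10 + 5 = 0, which agrees with 1 − 1 + 0 = 0.

H_0 ≅ Z,  H_1 ≅ Z,  H_2 = 0.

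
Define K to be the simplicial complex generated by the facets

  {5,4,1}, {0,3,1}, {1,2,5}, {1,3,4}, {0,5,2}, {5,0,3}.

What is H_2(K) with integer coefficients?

We work with the vertex ordering 0 < 1 < 2 < 3 < 4 < 5. The simplices of K, each written with vertices in increasing order, are:

  0-simplices (6): [0], [1], [2], [3], [4], [5]
  1-simplices (12): [0,1], [0,2], [0,3], [0,5], [1,2], [1,3], [1,4], [1,5], [2,5], [3,4], [3,5], [4,5]
  2-simplices (6): [0,1,3], [0,2,5], [0,3,5], [1,2,5], [1,3,4], [1,4,5]

so the chain groups are C_0 ≅ Z^6, C_1 ≅ Z^12, C_2 ≅ Z^6.

The boundary map ∂_1: C_1 → C_0 is given by ∂[p,q] = [q] − [p]. For instance
  ∂[1,5] = [5] − [1].
The 6×12 boundary matrix has rank 5 and Smith normal form diag(1,1,1,1,1).

Boundary ∂_2: C_2 → C_1 sends each 2-simplex [p,q,r] to [q,r] − [p,r] + [p,q]. For instance
  ∂[1,4,5] = [4,5] − [1,5] + [1,4],
  ∂[0,2,5] = [2,5] − [0,5] + [0,2].
As a 12×6 matrix over Z this has rank 6, with invariant factors (1,1,1,1,1,1).

Now H_k = ker ∂_k / im ∂_{k+1}, so:

  H_2: rank ker ∂_2 − rank ∂_3 = (6 − 6) − 0 = 0, and there is no ∂_3, so H_2 = 0.

(K is a triangulation of the cylinder S^1 x I.)

H_2 = 0.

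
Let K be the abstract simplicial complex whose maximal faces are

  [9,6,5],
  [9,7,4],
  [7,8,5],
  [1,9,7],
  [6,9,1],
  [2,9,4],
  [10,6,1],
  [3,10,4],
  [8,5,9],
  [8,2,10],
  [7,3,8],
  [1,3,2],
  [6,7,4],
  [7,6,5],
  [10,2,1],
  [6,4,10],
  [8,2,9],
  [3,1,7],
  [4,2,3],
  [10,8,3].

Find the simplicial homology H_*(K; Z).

We work with the vertex ordering 1 < 2 < 3 < 4 < 5 < 6 < 7 < 8 < 9 < 10. The simplices of K, each written with vertices in increasing order, are:

  0-simplices (10): [1], [2], [3], [4], [5], [6], [7], [8], [9], [10]
  1-simplices (30): (30 of them)
  2-simplices (20): (20 of them)

so the chain groups are C_0 ≅ Z^10, C_1 ≅ Z^30, C_2 ≅ Z^20.

∂_1: C_1 → C_0 is given by ∂[p,q] = [q] − [p]. For instance
  ∂[5,8] = [8] − [5].
The 10×30 boundary matrix has rank 9 and Smith normal form diag(1,1,1,1,1,1,1,1,1).

The boundary map ∂_2: C_2 → C_1 sends each 2-simplex [p,q,r] to [q,r] − [p,r] + [p,q]. For instance
  ∂[1,3,7] = [3,7] − [1,7] + [1,3],
  ∂[4,6,7] = [6,7] − [4,7] + [4,6].
The resulting 30×20 matrix has rank 20, and its Smith normal form has invariant factors (1,1,1,1,1,1,1,1,1,1,1,1,1,1,1,1,1,1,1,2).

Now H_k = ker ∂_k / im ∂_{k+1}, so:

  H_0: rank C_0 − rank ∂_1 = 10 − 9 = 1, and the invariant factors of ∂_1 are all 1, so H_0 = Z.
  H_1: rank ker ∂_1 − rank ∂_2 = (30 − 9) − 20 = 1, and ∂_2 has invariant factor 2 > 1, so H_1 = Z ⊕ Z/2Z.
  H_2: rank ker ∂_2 − rank ∂_3 = (20 − 20) − 0 = 0, and there is no ∂_3, so H_2 = 0.

As a check, the Euler characteristic is 10 − 30 + 20 = 0, which agrees with 1 − 1 + 0 = 0.
(K is a triangulation of the Klein bottle.)

H_0 = Z,  H_1 = Z ⊕ Z/2Z,  H_2 = 0.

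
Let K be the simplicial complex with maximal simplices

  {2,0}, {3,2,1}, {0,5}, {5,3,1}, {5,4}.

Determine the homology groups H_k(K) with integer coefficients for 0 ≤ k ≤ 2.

H_0 = Z,  H_1 = Z,  H_2 = 0.

Order the vertices as 0 < 1 < 2 < 3 < 4 < 5. Listing each simplex with vertices in this order, K has dimension 2 with simplices:

  0-simplices (6): [0], [1], [2], [3], [4], [5]
  1-simplices (8): [0,2], [0,5], [1,2], [1,3], [1,5], [2,3], [3,5], [4,5]
  2-simplices (2): [1,2,3], [1,3,5]

Hence C_0 ≅ Z^6, C_1 ≅ Z^8, C_2 ≅ Z^2.

Boundary ∂_1: C_1 → C_0 maps an edge to its endpoints' difference, ∂[p,q] = q − p.
The 6×8 boundary matrix has rank 5 and Smith normal form diag(1,1,1,1,1).

The boundary map ∂_2: C_2 → C_1 acts by ∂[p,q,r] = [q,r] − [p,r] + [p,q]. For instance
  ∂[1,3,5] = [3,5] − [1,5] + [1,3],
  ∂[1,2,3] = [2,3] − [1,3] + [1,2].
The 8×2 boundary matrix has rank 2 and Smith normal form diag(1,1).

Reading off H_k = ker ∂_k / im ∂_{k+1}:

  H_0: rank C_0 − rank ∂_1 = 6 − 5 = 1, and the invariant factors of ∂_1 are all 1, so H_0 = Z.
  H_1: rank ker ∂_1 − rank ∂_2 = (8 − 5) − 2 = 1, and the invariant factors of ∂_2 are all 1, so H_1 = Z.
  H_2: rank ker ∂_2 − rank ∂_3 = (2 − 2) − 0 = 0, and there is no ∂_3, so H_2 = 0.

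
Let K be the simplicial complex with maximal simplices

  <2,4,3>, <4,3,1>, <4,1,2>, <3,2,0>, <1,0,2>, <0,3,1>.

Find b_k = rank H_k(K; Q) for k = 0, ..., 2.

We work with the vertex ordering 0 < 1 < 2 < 3 < 4. The simplices of K, each written with vertices in increasing order, are:

  0-simplices (5): [0], [1], [2], [3], [4]
  1-simplices (9): [0,1], [0,2], [0,3], [1,2], [1,3], [1,4], [2,3], [2,4], [3,4]
  2-simplices (6): [0,1,2], [0,1,3], [0,2,3], [1,2,4], [1,3,4], [2,3,4]

so the chain groups are C_0 ≅ Z^5, C_1 ≅ Z^9, C_2 ≅ Z^6.

∂_1: C_1 → C_0 is given by ∂[p,q] = [q] − [p]. For instance
  ∂[1,3] = [3] − [1].
As a 5×9 matrix over Z this has rank 4, with invariant factors (1,1,1,1).

∂_2: C_2 → C_1 maps a triangle to the signed sum of its edges. For instance
  ∂[0,1,3] = [1,3] − [0,3] + [0,1],
  ∂[0,2,3] = [2,3] − [0,3] + [0,2].
This gives a 9×6 integer matrix of rank 5; reducing to Smith normal form yields diagonal entries (1,1,1,1,1).

Reading off H_k = ker ∂_k / im ∂_{k+1}:

  H_0: rank C_0 − rank ∂_1 = 5 − 4 = 1, and the invariant factors of ∂_1 are all 1, so H_0 = Z.
  H_1: rank ker ∂_1 − rank ∂_2 = (9 − 4) − 5 = 0, and the invariant factors of ∂_2 are all 1, so H_1 = 0.
  H_2: rank ker ∂_2 − rank ∂_3 = (6 − 5) − 0 = 1, and there is no ∂_3, so H_2 = Z.

As a check, the Euler characteristic is 5 − 9 + 6 = 2, which agrees with 1 − 0 + 1 = 2.

Hence the Betti numbers are b_0 = 1, b_1 = 0, b_2 = 1.

b_0 = 1, b_1 = 0, b_2 = 1.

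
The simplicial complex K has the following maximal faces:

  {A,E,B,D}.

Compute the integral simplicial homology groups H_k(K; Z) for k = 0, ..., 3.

H_0 ≅ Z,  H_1 = 0,  H_2 = 0,  H_3 = 0.

Take the total order A < B < D < E on the vertex set. Then K (dimension 3) consists of the simplices:

  0-simplices (4): A, B, D, E
  1-simplices (6): AB, AD, AE, BD, BE, DE
  2-simplices (4): ABD, ABE, ADE, BDE
  3-simplices (1): ABDE

so the chain groups are C_0 ≅ Z^4, C_1 ≅ Z^6, C_2 ≅ Z^4, C_3 ≅ Z^1.

Boundary ∂_1: C_1 → C_0 maps an edge to its endpoints' difference, ∂[p,q] = q − p.
As a 4×6 matrix over Z this has rank 3, with invariant factors (1,1,1).

Boundary ∂_2: C_2 → C_1 sends each 2-simplex [p,q,r] to [q,r] − [p,r] + [p,q]. For instance
  ∂BDE = DE − BE + BD,
  ∂ABD = BD − AD + AB.
The resulting 6×4 matrix has rank 3, and its Smith normal form has invariant factors (1,1,1).

The boundary map ∂_3: C_3 → C_2 sends each 3-simplex σ to the alternating sum Σ_i (−1)^i (σ with its i-th vertex removed). For instance
  ∂ABDE = BDE − ADE + ABE − ABD.
As a 4×1 matrix over Z this has rank 1, with invariant factors (1).

Reading off H_k = ker ∂_k / im ∂_{k+1}:

  H_0: rank C_0 − rank ∂_1 = 4 − 3 = 1, and the invariant factors of ∂_1 are all 1, so H_0 = Z.
  H_1: rank ker ∂_1 − rank ∂_2 = (6 − 3) − 3 = 0, and the invariant factors of ∂_2 are all 1, so H_1 = 0.
  H_2: rank ker ∂_2 − rank ∂_3 = (4 − 3) − 1 = 0, and the invariant factors of ∂_3 are all 1, so H_2 = 0.
  H_3: rank ker ∂_3 − rank ∂_4 = (1 − 1) − 0 = 0, and there is no ∂_4, so H_3 = 0.

As a check, the Euler characteristic is 4 − 6 + 4 − 1 = 1, which agrees with 1 − 0 + 0 − 0 = 1.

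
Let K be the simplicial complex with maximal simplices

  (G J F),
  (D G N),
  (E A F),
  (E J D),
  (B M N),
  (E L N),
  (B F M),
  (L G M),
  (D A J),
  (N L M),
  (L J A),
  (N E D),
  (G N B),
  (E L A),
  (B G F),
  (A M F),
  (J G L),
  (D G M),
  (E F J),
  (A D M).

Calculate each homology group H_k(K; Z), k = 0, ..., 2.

H_0 ≅ Z,  H_1 ≅ Z ⊕ Z/2,  H_2 = 0.

Order the vertices as A < B < D < E < F < G < J < L < M < N. Listing each simplex with vertices in this order, K has dimension 2 with simplices:

  0-simplices (10): A, B, D, E, F, G, J, L, M, N
  1-simplices (30): AD, AE, AF, AJ, AL, AM, BF, BG, BM, BN, DE, DG, DJ, DM, DN, EF, EJ, EL, EN, FG, FJ, FM, GJ, GL, GM, GN, JL, LM, LN, MN
  2-simplices (20): ADJ, ADM, AEF, AEL, AFM, AJL, BFG, BFM, BGN, BMN, DEJ, DEN, DGM, DGN, EFJ, ELN, FGJ, GJL, GLM, LMN

giving chain groups C_0 ≅ Z^10, C_1 ≅ Z^30, C_2 ≅ Z^20.

Boundary ∂_1: C_1 → C_0 sends each edge [p,q] (with p < q) to q − p.
The 10×30 boundary matrix has rank 9 and Smith normal form diag(1,1,1,1,1,1,1,1,1).

The boundary map ∂_2: C_2 → C_1 acts by ∂[p,q,r] = [q,r] − [p,r] + [p,q]. For instance
  ∂BGN = GN − BN + BG,
  ∂BFM = FM − BM + BF.
The resulting 30×20 matrix has rank 20, and its Smith normal form has invariant factors (1,1,1,1,1,1,1,1,1,1,1,1,1,1,1,1,1,1,1,2).

Computing H_k = (kernel of ∂_k) / (image of ∂_{k+1}):

  H_0: rank C_0 − rank ∂_1 = 10 − 9 = 1, and the invariant factors of ∂_1 are all 1, so H_0 ≅ Z.
  H_1: rank ker ∂_1 − rank ∂_2 = (30 − 9) − 20 = 1, and ∂_2 has invariant factor 2 > 1, so H_1 ≅ Z ⊕ Z/2.
  H_2: rank ker ∂_2 − rank ∂_3 = (20 − 20) − 0 = 0, and there is no ∂_3, so H_2 ≅ 0.

(K is a triangulation of the Klein bottle.)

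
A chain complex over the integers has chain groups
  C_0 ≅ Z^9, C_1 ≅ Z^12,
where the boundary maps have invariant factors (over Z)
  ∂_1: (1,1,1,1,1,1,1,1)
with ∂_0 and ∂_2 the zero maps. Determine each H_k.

H_0: b_0 = 9 − 0 − 8 = 1; torsion from ∂_1 factors > 1: none. So H_0 ≅ Z.
H_1: b_1 = 12 − 8 − 0 = 4; torsion from ∂_2 factors > 1: none. So H_1 ≅ Z^4.

H_0 ≅ Z,  H_1 ≅ Z^4.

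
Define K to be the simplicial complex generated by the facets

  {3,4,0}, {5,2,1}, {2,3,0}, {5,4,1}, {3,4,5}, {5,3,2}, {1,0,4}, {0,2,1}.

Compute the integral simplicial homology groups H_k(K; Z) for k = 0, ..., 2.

K has 6 vertices, 12 edges, 8 triangles.
rank ∂_0 = 0, rank ∂_1 = 5 ⇒ b_0 = 6 − 0 − 5 = 1; all invariant factors of ∂_1 are 1 so no torsion. So H_0 ≅ Z.
rank ∂_1 = 5, rank ∂_2 = 7 ⇒ b_1 = 12 − 5 − 7 = 0; all invariant factors of ∂_2 are 1 so no torsion. So H_1 ≅ 0.
rank ∂_2 = 7, rank ∂_3 = 0 ⇒ b_2 = 8 − 7 − 0 = 1. So H_2 ≅ Z.

H_0 ≅ Z,  H_1 = 0,  H_2 ≅ Z.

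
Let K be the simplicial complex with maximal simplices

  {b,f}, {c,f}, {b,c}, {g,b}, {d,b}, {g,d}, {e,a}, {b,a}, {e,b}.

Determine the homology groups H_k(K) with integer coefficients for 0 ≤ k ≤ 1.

H_0 = Z,  H_1 = Z^3.

Fix the vertex order a < b < c < d < e < f < g and write every simplex with vertices in increasing order. Then dim K = 1 and the simplices of K are:

  0-simplices (7): a, b, c, d, e, f, g
  1-simplices (9): ab, ae, bc, bd, be, bf, bg, cf, dg

giving chain groups C_0 ≅ Z^7, C_1 ≅ Z^9.

The boundary map ∂_1: C_1 → C_0 maps an edge to its endpoints' difference, ∂[p,q] = q − p. For instance
  ∂bf = f − b.
The resulting 7×9 matrix has rank 6, and its Smith normal form has invariant factors (1,1,1,1,1,1).

Now H_k = ker ∂_k / im ∂_{k+1}, so:

  H_0: rank C_0 − rank ∂_1 = 7 − 6 = 1, and the invariant factors of ∂_1 are all 1, so H_0 ≅ Z.
  H_1: rank ker ∂_1 − rank ∂_2 = (9 − 6) − 0 = 3, and there is no ∂_2, so H_1 ≅ Z^3.

As a check, the Euler characteristic is 7 − 9 = -2, which agrees with 1 − 3 = -2.
(K is a triangulation of a wedge of 3 circles.)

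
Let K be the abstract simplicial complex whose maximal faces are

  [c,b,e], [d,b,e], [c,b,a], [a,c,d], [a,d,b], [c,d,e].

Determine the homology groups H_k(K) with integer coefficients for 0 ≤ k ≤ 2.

H_0 = Z,  H_1 = 0,  H_2 = Z.

Order the vertices as a < b < c < d < e. Listing each simplex with vertices in this order, K has dimension 2 with simplices:

  0-simplices (5): a, b, c, d, e
  1-simplices (9): ab, ac, ad, bc, bd, be, cd, ce, de
  2-simplices (6): abc, abd, acd, bce, bde, cde

giving chain groups C_0 ≅ Z^5, C_1 ≅ Z^9, C_2 ≅ Z^6.

Boundary ∂_1: C_1 → C_0 sends each edge [p,q] (with p < q) to q − p. For instance
  ∂ce = e − c.
As a 5×9 matrix over Z this has rank 4, with invariant factors (1,1,1,1).

Boundary ∂_2: C_2 → C_1 acts by ∂[p,q,r] = [q,r] − [p,r] + [p,q]. For instance
  ∂acd = cd − ad + ac,
  ∂abd = bd − ad + ab.
As a 9×6 matrix over Z this has rank 5, with invariant factors (1,1,1,1,1).

Now H_k = ker ∂_k / im ∂_{k+1}, so:

  H_0: rank C_0 − rank ∂_1 = 5 − 4 = 1, and the invariant factors of ∂_1 are all 1, so H_0 = Z.
  H_1: rank ker ∂_1 − rank ∂_2 = (9 − 4) − 5 = 0, and the invariant factors of ∂_2 are all 1, so H_1 = 0.
  H_2: rank ker ∂_2 − rank ∂_3 = (6 − 5) − 0 = 1, and there is no ∂_3, so H_2 = Z.

(K is a triangulation of the 2-sphere S^2.)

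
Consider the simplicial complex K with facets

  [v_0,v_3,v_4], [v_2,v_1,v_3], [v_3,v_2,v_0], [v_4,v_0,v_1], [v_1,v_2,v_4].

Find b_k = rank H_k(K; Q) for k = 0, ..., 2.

We work with the vertex ordering v_0 < v_1 < v_2 < v_3 < v_4. The simplices of K, each written with vertices in increasing order, are:

  0-simplices (5): [v_0], [v_1], [v_2], [v_3], [v_4]
  1-simplices (10): [v_0,v_1], [v_0,v_2], [v_0,v_3], [v_0,v_4], [v_1,v_2], [v_1,v_3], [v_1,v_4], [v_2,v_3], [v_2,v_4], [v_3,v_4]
  2-simplices (5): [v_0,v_1,v_4], [v_0,v_2,v_3], [v_0,v_3,v_4], [v_1,v_2,v_3], [v_1,v_2,v_4]

giving chain groups C_0 ≅ Z^5, C_1 ≅ Z^10, C_2 ≅ Z^5.

Boundary ∂_1: C_1 → C_0 is given by ∂[p,q] = [q] − [p]. For instance
  ∂[v_2,v_3] = [v_3] − [v_2].
As a 5×10 matrix over Z this has rank 4, with invariant factors (1,1,1,1).

Boundary ∂_2: C_2 → C_1 maps a triangle to the signed sum of its edges. For instance
  ∂[v_0,v_3,v_4] = [v_3,v_4] − [v_0,v_4] + [v_0,v_3],
  ∂[v_0,v_2,v_3] = [v_2,v_3] − [v_0,v_3] + [v_0,v_2].
This gives a 10×5 integer matrix of rank 5; reducing to Smith normal form yields diagonal entries (1,1,1,1,1).

Now H_k = ker ∂_k / im ∂_{k+1}, so:

  H_0: rank C_0 − rank ∂_1 = 5 − 4 = 1, and the invariant factors of ∂_1 are all 1, so H_0 = Z.
  H_1: rank ker ∂_1 − rank ∂_2 = (10 − 4) − 5 = 1, and the invariant factors of ∂_2 are all 1, so H_1 = Z.
  H_2: rank ker ∂_2 − rank ∂_3 = (5 − 5) − 0 = 0, and there is no ∂_3, so H_2 = 0.

(K is a triangulation of the Möbius band.)

Hence the Betti numbers are b_0 = 1, b_1 = 1, b_2 = 0.

b_0 = 1, b_1 = 1, b_2 = 0.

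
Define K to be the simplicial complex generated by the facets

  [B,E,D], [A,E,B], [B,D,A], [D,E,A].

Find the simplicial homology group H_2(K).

H_2 = Z.

Fix the vertex order A < B < D < E and write every simplex with vertices in increasing order. Then dim K = 2 and the simplices of K are:

  0-simplices (4): A, B, D, E
  1-simplices (6): AB, AD, AE, BD, BE, DE
  2-simplices (4): ABD, ABE, ADE, BDE

Hence C_0 ≅ Z^4, C_1 ≅ Z^6, C_2 ≅ Z^4.

∂_1: C_1 → C_0 maps an edge to its endpoints' difference, ∂[p,q] = q − p.
This gives a 4×6 integer matrix of rank 3; reducing to Smith normal form yields diagonal entries (1,1,1).

∂_2: C_2 → C_1 sends each 2-simplex [p,q,r] to [q,r] − [p,r] + [p,q]. For instance
  ∂ABD = BD − AD + AB,
  ∂ABE = BE − AE + AB.
The resulting 6×4 matrix has rank 3, and its Smith normal form has invariant factors (1,1,1).

Reading off H_k = ker ∂_k / im ∂_{k+1}:

  H_2: rank ker ∂_2 − rank ∂_3 = (4 − 3) − 0 = 1, and there is no ∂_3, so H_2 = Z.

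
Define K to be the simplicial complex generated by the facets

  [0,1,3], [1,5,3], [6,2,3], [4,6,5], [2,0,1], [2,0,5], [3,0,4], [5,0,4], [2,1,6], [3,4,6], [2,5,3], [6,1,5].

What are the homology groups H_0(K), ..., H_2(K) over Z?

We work with the vertex ordering 0 < 1 < 2 < 3 < 4 < 5 < 6. The simplices of K, each written with vertices in increasing order, are:

  0-simplices (7): [0], [1], [2], [3], [4], [5], [6]
  1-simplices (18): [0,1], [0,2], [0,3], [0,4], [0,5], [1,2], [1,3], [1,5], [1,6], [2,3], [2,5], [2,6], [3,4], [3,5], [3,6], [4,5], [4,6], [5,6]
  2-simplices (12): [0,1,2], [0,1,3], [0,2,5], [0,3,4], [0,4,5], [1,2,6], [1,3,5], [1,5,6], [2,3,5], [2,3,6], [3,4,6], [4,5,6]

Hence C_0 ≅ Z^7, C_1 ≅ Z^18, C_2 ≅ Z^12.

∂_1: C_1 → C_0 maps an edge to its endpoints' difference, ∂[p,q] = q − p. For instance
  ∂[3,6] = [6] − [3].
This gives a 7×18 integer matrix of rank 6; reducing to Smith normal form yields diagonal entries (1,1,1,1,1,1).

The boundary map ∂_2: C_2 → C_1 sends each 2-simplex [p,q,r] to [q,r] − [p,r] + [p,q]. For instance
  ∂[2,3,6] = [3,6] − [2,6] + [2,3],
  ∂[0,1,2] = [1,2] − [0,2] + [0,1].
The 18×12 boundary matrix has rank 12 and Smith normal form diag(1,1,1,1,1,1,1,1,1,1,1,2).

From H_k ≅ ker(∂_k) / im(∂_{k+1}) we obtain:

  H_0: rank C_0 − rank ∂_1 = 7 − 6 = 1, and the invariant factors of ∂_1 are all 1, so H_0 = Z.
  H_1: rank ker ∂_1 − rank ∂_2 = (18 − 6) − 12 = 0, and ∂_2 has invariant factor 2 > 1, so H_1 = Z/2.
  H_2: rank ker ∂_2 − rank ∂_3 = (12 − 12) − 0 = 0, and there is no ∂_3, so H_2 = 0.

H_0 = Z,  H_1 = Z/2,  H_2 = 0.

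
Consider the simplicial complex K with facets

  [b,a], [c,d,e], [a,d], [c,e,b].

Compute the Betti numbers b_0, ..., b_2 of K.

b_0 = 1, b_1 = 1, b_2 = 0.

Order the vertices as a < b < c < d < e. Listing each simplex with vertices in this order, K has dimension 2 with simplices:

  0-simplices (5): a, b, c, d, e
  1-simplices (7): ab, ad, bc, be, cd, ce, de
  2-simplices (2): bce, cde

so the chain groups are C_0 ≅ Z^5, C_1 ≅ Z^7, C_2 ≅ Z^2.

Boundary ∂_1: C_1 → C_0 maps an edge to its endpoints' difference, ∂[p,q] = q − p. For instance
  ∂cd = d − c.
The resulting 5×7 matrix has rank 4, and its Smith normal form has invariant factors (1,1,1,1).

Boundary ∂_2: C_2 → C_1 sends each 2-simplex [p,q,r] to [q,r] − [p,r] + [p,q]. For instance
  ∂cde = de − ce + cd,
  ∂bce = ce − be + bc.
The 7×2 boundary matrix has rank 2 and Smith normal form diag(1,1).

Now H_k = ker ∂_k / im ∂_{k+1}, so:

  H_0: rank C_0 − rank ∂_1 = 5 − 4 = 1, and the invariant factors of ∂_1 are all 1, so H_0 = Z.
  H_1: rank ker ∂_1 − rank ∂_2 = (7 − 4) − 2 = 1, and the invariant factors of ∂_2 are all 1, so H_1 = Z.
  H_2: rank ker ∂_2 − rank ∂_3 = (2 − 2) − 0 = 0, and there is no ∂_3, so H_2 = 0.

Hence the Betti numbers are b_0 = 1, b_1 = 1, b_2 = 0.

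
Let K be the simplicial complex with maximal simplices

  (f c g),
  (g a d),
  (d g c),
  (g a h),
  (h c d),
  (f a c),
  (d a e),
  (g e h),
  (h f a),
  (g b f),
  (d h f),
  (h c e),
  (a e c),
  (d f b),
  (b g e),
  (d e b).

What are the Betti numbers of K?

b_0 = 1, b_1 = 2, b_2 = 1.

K has 8 vertices, 24 edges, 16 triangles.
rank ∂_0 = 0, rank ∂_1 = 7 ⇒ b_0 = 8 − 0 − 7 = 1; all invariant factors of ∂_1 are 1 so no torsion. So H_0 ≅ Z.
rank ∂_1 = 7, rank ∂_2 = 15 ⇒ b_1 = 24 − 7 − 15 = 2; all invariant factors of ∂_2 are 1 so no torsion. So H_1 ≅ Z^2.
rank ∂_2 = 15, rank ∂_3 = 0 ⇒ b_2 = 16 − 15 − 0 = 1. So H_2 ≅ Z.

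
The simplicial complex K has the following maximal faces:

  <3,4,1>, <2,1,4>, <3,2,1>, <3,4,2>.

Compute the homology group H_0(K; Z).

H_0 ≅ Z.

Take the total order 1 < 2 < 3 < 4 on the vertex set. Then K (dimension 2) consists of the simplices:

  0-simplices (4): [1], [2], [3], [4]
  1-simplices (6): [1,2], [1,3], [1,4], [2,3], [2,4], [3,4]
  2-simplices (4): [1,2,3], [1,2,4], [1,3,4], [2,3,4]

giving chain groups C_0 ≅ Z^4, C_1 ≅ Z^6, C_2 ≅ Z^4.

The boundary map ∂_1: C_1 → C_0 is given by ∂[p,q] = [q] − [p].
This gives a 4×6 integer matrix of rank 3; reducing to Smith normal form yields diagonal entries (1,1,1).

∂_2: C_2 → C_1 maps a triangle to the signed sum of its edges. For instance
  ∂[1,2,4] = [2,4] − [1,4] + [1,2],
  ∂[2,3,4] = [3,4] − [2,4] + [2,3].
This gives a 6×4 integer matrix of rank 3; reducing to Smith normal form yields diagonal entries (1,1,1).

Computing H_k = (kernel of ∂_k) / (image of ∂_{k+1}):

  H_0: rank C_0 − rank ∂_1 = 4 − 3 = 1, and the invariant factors of ∂_1 are all 1, so H_0 = Z.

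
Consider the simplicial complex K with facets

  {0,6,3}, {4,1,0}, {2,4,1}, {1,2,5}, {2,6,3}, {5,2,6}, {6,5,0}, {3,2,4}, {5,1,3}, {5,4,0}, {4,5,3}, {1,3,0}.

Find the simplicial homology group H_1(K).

H_1 = Z/2Z.

K has 7 vertices, 18 edges, 12 triangles.
rank ∂_1 = 6, rank ∂_2 = 12 ⇒ b_1 = 18 − 6 − 12 = 0; ∂_2 has invariant factor(s) [2] giving torsion. So H_1 = Z/2Z.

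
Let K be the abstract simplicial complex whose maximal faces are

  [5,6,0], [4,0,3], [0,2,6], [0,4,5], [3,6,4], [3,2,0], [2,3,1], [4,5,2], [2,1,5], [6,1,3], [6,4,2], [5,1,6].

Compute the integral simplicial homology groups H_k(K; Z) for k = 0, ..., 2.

We work with the vertex ordering 0 < 1 < 2 < 3 < 4 < 5 < 6. The simplices of K, each written with vertices in increasing order, are:

  0-simplices (7): [0], [1], [2], [3], [4], [5], [6]
  1-simplices (18): [0,2], [0,3], [0,4], [0,5], [0,6], [1,2], [1,3], [1,5], [1,6], [2,3], [2,4], [2,5], [2,6], [3,4], [3,6], [4,5], [4,6], [5,6]
  2-simplices (12): [0,2,3], [0,2,6], [0,3,4], [0,4,5], [0,5,6], [1,2,3], [1,2,5], [1,3,6], [1,5,6], [2,4,5], [2,4,6], [3,4,6]

so the chain groups are C_0 ≅ Z^7, C_1 ≅ Z^18, C_2 ≅ Z^12.

∂_1: C_1 → C_0 sends each edge [p,q] (with p < q) to q − p. For instance
  ∂[2,4] = [4] − [2].
The resulting 7×18 matrix has rank 6, and its Smith normal form has invariant factors (1,1,1,1,1,1).

Boundary ∂_2: C_2 → C_1 maps a triangle to the signed sum of its edges. For instance
  ∂[2,4,5] = [4,5] − [2,5] + [2,4],
  ∂[3,4,6] = [4,6] − [3,6] + [3,4].
The resulting 18×12 matrix has rank 12, and its Smith normal form has invariant factors (1,1,1,1,1,1,1,1,1,1,1,2).

Now H_k = ker ∂_k / im ∂_{k+1}, so:

  H_0: rank C_0 − rank ∂_1 = 7 − 6 = 1, and the invariant factors of ∂_1 are all 1, so H_0 ≅ Z.
  H_1: rank ker ∂_1 − rank ∂_2 = (18 − 6) − 12 = 0, and ∂_2 has invariant factor 2 > 1, so H_1 ≅ Z/2Z.
  H_2: rank ker ∂_2 − rank ∂_3 = (12 − 12) − 0 = 0, and there is no ∂_3, so H_2 ≅ 0.

As a check, the Euler characteristic is 7 − 18 + 12 = 1, which agrees with 1 − 0 + 0 = 1.
(K is a triangulation of the real projective plane RP^2.)

H_0 ≅ Z,  H_1 ≅ Z/2Z,  H_2 = 0.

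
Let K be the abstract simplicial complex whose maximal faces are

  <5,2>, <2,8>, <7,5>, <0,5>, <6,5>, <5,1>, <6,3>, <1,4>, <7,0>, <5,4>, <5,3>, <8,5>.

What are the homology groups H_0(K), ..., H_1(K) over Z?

We work with the vertex ordering 0 < 1 < 2 < 3 < 4 < 5 < 6 < 7 < 8. The simplices of K, each written with vertices in increasing order, are:

  0-simplices (9): [0], [1], [2], [3], [4], [5], [6], [7], [8]
  1-simplices (12): [0,5], [0,7], [1,4], [1,5], [2,5], [2,8], [3,5], [3,6], [4,5], [5,6], [5,7], [5,8]

giving chain groups C_0 ≅ Z^9, C_1 ≅ Z^12.

Boundary ∂_1: C_1 → C_0 is given by ∂[p,q] = [q] − [p].
This gives a 9×12 integer matrix of rank 8; reducing to Smith normal form yields diagonal entries (1,1,1,1,1,1,1,1).

Computing H_k = (kernel of ∂_k) / (image of ∂_{k+1}):

  H_0: rank C_0 − rank ∂_1 = 9 − 8 = 1, and the invariant factors of ∂_1 are all 1, so H_0 = Z.
  H_1: rank ker ∂_1 − rank ∂_2 = (12 − 8) − 0 = 4, and there is no ∂_2, so H_1 = Z^4.

(K is a triangulation of a wedge of 4 circles.)

H_0 = Z,  H_1 = Z^4.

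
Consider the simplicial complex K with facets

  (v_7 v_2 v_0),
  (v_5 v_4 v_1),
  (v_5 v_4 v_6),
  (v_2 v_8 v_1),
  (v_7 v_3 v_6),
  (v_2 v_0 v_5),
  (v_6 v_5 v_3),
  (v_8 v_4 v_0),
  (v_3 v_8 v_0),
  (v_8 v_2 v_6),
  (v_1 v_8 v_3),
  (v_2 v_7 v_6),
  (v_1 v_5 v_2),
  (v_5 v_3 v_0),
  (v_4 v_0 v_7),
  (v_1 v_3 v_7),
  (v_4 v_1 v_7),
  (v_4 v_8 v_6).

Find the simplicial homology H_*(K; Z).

We work with the vertex ordering v_0 < v_1 < v_2 < v_3 < v_4 < v_5 < v_6 < v_7 < v_8. The simplices of K, each written with vertices in increasing order, are:

  0-simplices (9): [v_0], [v_1], [v_2], [v_3], [v_4], [v_5], [v_6], [v_7], [v_8]
  1-simplices (27): (27 of them)
  2-simplices (18): (18 of them)

giving chain groups C_0 ≅ Z^9, C_1 ≅ Z^27, C_2 ≅ Z^18.

Boundary ∂_1: C_1 → C_0 sends each edge [p,q] (with p < q) to q − p. For instance
  ∂[v_2,v_7] = [v_7] − [v_2].
As a 9×27 matrix over Z this has rank 8, with invariant factors (1,1,1,1,1,1,1,1).

∂_2: C_2 → C_1 sends each 2-simplex [p,q,r] to [q,r] − [p,r] + [p,q]. For instance
  ∂[v_0,v_4,v_8] = [v_4,v_8] − [v_0,v_8] + [v_0,v_4],
  ∂[v_1,v_2,v_5] = [v_2,v_5] − [v_1,v_5] + [v_1,v_2].
This gives a 27×18 integer matrix of rank 17; reducing to Smith normal form yields diagonal entries (1,1,1,1,1,1,1,1,1,1,1,1,1,1,1,1,1).

Reading off H_k = ker ∂_k / im ∂_{k+1}:

  H_0: rank C_0 − rank ∂_1 = 9 − 8 = 1, and the invariant factors of ∂_1 are all 1, so H_0 ≅ Z.
  H_1: rank ker ∂_1 − rank ∂_2 = (27 − 8) − 17 = 2, and the invariant factors of ∂_2 are all 1, so H_1 ≅ Z^2.
  H_2: rank ker ∂_2 − rank ∂_3 = (18 − 17) − 0 = 1, and there is no ∂_3, so H_2 ≅ Z.

H_0 = Z,  H_1 = Z^2,  H_2 = Z.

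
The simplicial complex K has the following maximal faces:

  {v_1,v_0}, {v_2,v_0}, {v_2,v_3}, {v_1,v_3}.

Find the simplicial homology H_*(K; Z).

K has 4 vertices, 4 edges.
rank ∂_0 = 0, rank ∂_1 = 3 ⇒ b_0 = 4 − 0 − 3 = 1; all invariant factors of ∂_1 are 1 so no torsion. So H_0 ≅ Z.
rank ∂_1 = 3, rank ∂_2 = 0 ⇒ b_1 = 4 − 3 − 0 = 1. So H_1 ≅ Z.

H_0 ≅ Z,  H_1 ≅ Z.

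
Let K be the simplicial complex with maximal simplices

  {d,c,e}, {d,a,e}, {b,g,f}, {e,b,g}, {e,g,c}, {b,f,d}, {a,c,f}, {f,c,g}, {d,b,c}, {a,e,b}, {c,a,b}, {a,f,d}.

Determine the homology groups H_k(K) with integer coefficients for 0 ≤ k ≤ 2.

Fix the vertex order a < b < c < d < e < f < g and write every simplex with vertices in increasing order. Then dim K = 2 and the simplices of K are:

  0-simplices (7): a, b, c, d, e, f, g
  1-simplices (18): ab, ac, ad, ae, af, bc, bd, be, bf, bg, cd, ce, cf, cg, de, df, eg, fg
  2-simplices (12): abc, abe, acf, ade, adf, bcd, bdf, beg, bfg, cde, ceg, cfg

Hence C_0 ≅ Z^7, C_1 ≅ Z^18, C_2 ≅ Z^12.

The boundary map ∂_1: C_1 → C_0 sends each edge [p,q] (with p < q) to q − p. For instance
  ∂ce = e − c.
The 7×18 boundary matrix has rank 6 and Smith normal form diag(1,1,1,1,1,1).

∂_2: C_2 → C_1 sends each 2-simplex [p,q,r] to [q,r] − [p,r] + [p,q]. For instance
  ∂cfg = fg − cg + cf,
  ∂bcd = cd − bd + bc.
This gives a 18×12 integer matrix of rank 12; reducing to Smith normal form yields diagonal entries (1,1,1,1,1,1,1,1,1,1,1,2).

Computing H_k = (kernel of ∂_k) / (image of ∂_{k+1}):

  H_0: rank C_0 − rank ∂_1 = 7 − 6 = 1, and the invariant factors of ∂_1 are all 1, so H_0 = Z.
  H_1: rank ker ∂_1 − rank ∂_2 = (18 − 6) − 12 = 0, and ∂_2 has invariant factor 2 > 1, so H_1 = Z/2.
  H_2: rank ker ∂_2 − rank ∂_3 = (12 − 12) − 0 = 0, and there is no ∂_3, so H_2 = 0.

As a check, the Euler characteristic is 7 − 18 + 12 = 1, which agrees with 1 − 0 + 0 = 1.
(K is a triangulation of the real projective plane RP^2.)

H_0 = Z,  H_1 = Z/2,  H_2 = 0.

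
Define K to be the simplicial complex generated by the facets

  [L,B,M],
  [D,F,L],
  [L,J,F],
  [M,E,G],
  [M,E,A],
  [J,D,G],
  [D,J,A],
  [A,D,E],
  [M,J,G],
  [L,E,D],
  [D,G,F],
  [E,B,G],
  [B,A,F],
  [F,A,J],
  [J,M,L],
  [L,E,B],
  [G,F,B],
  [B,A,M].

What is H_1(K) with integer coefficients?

Take the total order A < B < D < E < F < G < J < L < M on the vertex set. Then K (dimension 2) consists of the simplices:

  0-simplices (9): A, B, D, E, F, G, J, L, M
  1-simplices (27): AB, AD, AE, AF, AJ, AM, BE, BF, BG, BL, BM, DE, DF, DG, DJ, DL, EG, EL, EM, FG, FJ, FL, GJ, GM, JL, JM, LM
  2-simplices (18): ABF, ABM, ADE, ADJ, AEM, AFJ, BEG, BEL, BFG, BLM, DEL, DFG, DFL, DGJ, EGM, FJL, GJM, JLM

giving chain groups C_0 ≅ Z^9, C_1 ≅ Z^27, C_2 ≅ Z^18.

The boundary map ∂_1: C_1 → C_0 sends each edge [p,q] (with p < q) to q − p.
The 9×27 boundary matrix has rank 8 and Smith normal form diag(1,1,1,1,1,1,1,1).

∂_2: C_2 → C_1 sends each 2-simplex [p,q,r] to [q,r] − [p,r] + [p,q]. For instance
  ∂DFG = FG − DG + DF,
  ∂DGJ = GJ − DJ + DG.
The resulting 27×18 matrix has rank 18, and its Smith normal form has invariant factors (1,1,1,1,1,1,1,1,1,1,1,1,1,1,1,1,1,2).

Now H_k = ker ∂_k / im ∂_{k+1}, so:

  H_1: rank ker ∂_1 − rank ∂_2 = (27 − 8) − 18 = 1, and ∂_2 has invariant factor 2 > 1, so H_1 = Z ⊕ Z/2.

(K is a triangulation of the Klein bottle.)

H_1 ≅ Z ⊕ Z/2.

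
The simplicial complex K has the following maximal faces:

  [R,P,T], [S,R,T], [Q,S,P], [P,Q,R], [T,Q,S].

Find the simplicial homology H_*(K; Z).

We work with the vertex ordering P < Q < R < S < T. The simplices of K, each written with vertices in increasing order, are:

  0-simplices (5): P, Q, R, S, T
  1-simplices (10): PQ, PR, PS, PT, QR, QS, QT, RS, RT, ST
  2-simplices (5): PQR, PQS, PRT, QST, RST

giving chain groups C_0 ≅ Z^5, C_1 ≅ Z^10, C_2 ≅ Z^5.

∂_1: C_1 → C_0 is given by ∂[p,q] = [q] − [p]. For instance
  ∂RT = T − R.
The 5×10 boundary matrix has rank 4 and Smith normal form diag(1,1,1,1).

Boundary ∂_2: C_2 → C_1 maps a triangle to the signed sum of its edges. For instance
  ∂QST = ST − QT + QS,
  ∂RST = ST − RT + RS.
This gives a 10×5 integer matrix of rank 5; reducing to Smith normal form yields diagonal entries (1,1,1,1,1).

From H_k ≅ ker(∂_k) / im(∂_{k+1}) we obtain:

  H_0: rank C_0 − rank ∂_1 = 5 − 4 = 1, and the invariant factors of ∂_1 are all 1, so H_0 = Z.
  H_1: rank ker ∂_1 − rank ∂_2 = (10 − 4) − 5 = 1, and the invariant factors of ∂_2 are all 1, so H_1 = Z.
  H_2: rank ker ∂_2 − rank ∂_3 = (5 − 5) − 0 = 0, and there is no ∂_3, so H_2 = 0.

H_0 = Z,  H_1 = Z,  H_2 = 0.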